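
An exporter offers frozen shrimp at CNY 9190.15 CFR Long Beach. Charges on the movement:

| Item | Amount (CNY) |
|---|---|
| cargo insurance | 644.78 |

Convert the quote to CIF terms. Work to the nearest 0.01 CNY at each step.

From CFR to CIF, the seller additionally bears: insurance.
CIF price = 9190.15 + 644.78 = 9834.93

CIF price: CNY 9834.93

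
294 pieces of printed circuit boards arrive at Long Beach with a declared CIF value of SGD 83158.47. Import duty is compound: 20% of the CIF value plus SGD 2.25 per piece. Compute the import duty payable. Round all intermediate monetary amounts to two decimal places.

Import duty: SGD 17293.19

Ad valorem component: 83158.47 × 20% = 16631.69
Specific component: 294 × 2.25 = 661.50
Import duty = 16631.69 + 661.50 = 17293.19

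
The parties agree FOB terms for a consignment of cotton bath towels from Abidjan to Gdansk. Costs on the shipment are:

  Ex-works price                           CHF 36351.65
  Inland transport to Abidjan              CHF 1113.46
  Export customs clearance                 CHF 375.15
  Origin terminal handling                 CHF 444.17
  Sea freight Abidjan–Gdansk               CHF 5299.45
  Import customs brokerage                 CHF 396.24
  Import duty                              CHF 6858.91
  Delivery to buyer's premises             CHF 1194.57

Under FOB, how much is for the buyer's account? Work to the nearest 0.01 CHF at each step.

FOB: the seller bears costs until goods are on board at the origin port; the buyer bears freight, insurance and all costs thereafter.
Seller's account: goods 36351.65 + inland to port 1113.46 + export clearance 375.15 + origin terminal 444.17 = 38284.43
Buyer's account: freight 5299.45 + brokerage 396.24 + duty 6858.91 + delivery 1194.57 = 13749.17

Buyer's account: CHF 13749.17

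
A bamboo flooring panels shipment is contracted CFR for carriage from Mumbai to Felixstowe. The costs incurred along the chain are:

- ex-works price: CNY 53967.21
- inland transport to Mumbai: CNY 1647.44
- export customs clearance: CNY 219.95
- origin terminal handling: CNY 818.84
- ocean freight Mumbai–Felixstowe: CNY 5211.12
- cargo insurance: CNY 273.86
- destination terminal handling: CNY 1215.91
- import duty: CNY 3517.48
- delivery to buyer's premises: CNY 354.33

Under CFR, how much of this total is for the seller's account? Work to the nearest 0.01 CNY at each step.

CFR: the seller pays costs through ocean freight to the destination port, but not insurance.
Seller's account: goods 53967.21 + inland to port 1647.44 + export clearance 219.95 + origin terminal 818.84 + freight 5211.12 = 61864.56
Buyer's account: insurance 273.86 + destination terminal 1215.91 + duty 3517.48 + delivery 354.33 = 5361.58

Seller's account: CNY 61864.56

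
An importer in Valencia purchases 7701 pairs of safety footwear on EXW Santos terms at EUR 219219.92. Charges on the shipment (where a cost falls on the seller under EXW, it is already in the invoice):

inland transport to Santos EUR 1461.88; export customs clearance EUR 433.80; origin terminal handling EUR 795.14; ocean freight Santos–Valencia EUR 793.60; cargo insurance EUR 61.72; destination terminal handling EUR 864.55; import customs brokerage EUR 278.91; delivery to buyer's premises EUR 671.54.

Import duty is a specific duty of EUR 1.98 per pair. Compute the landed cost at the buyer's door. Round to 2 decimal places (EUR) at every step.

EXW: the seller makes goods available at their premises; the buyer bears all onward costs.
CIF value = EXW price + inland to port + export clearance + origin terminal + freight + insurance = 219219.92 + 1461.88 + 433.80 + 795.14 + 793.60 + 61.72 = 222766.06
Import duty = 7701 × 1.98 = 15247.98
Buyer bears: inland to port 1461.88 + export clearance 433.80 + origin terminal 795.14 + freight 793.60 + insurance 61.72 + destination terminal 864.55 + brokerage 278.91 + delivery 671.54 + duty 15247.98 = 20609.12
Landed cost = invoice 219219.92 + 20609.12 = 239829.04

Total landed cost: EUR 239829.04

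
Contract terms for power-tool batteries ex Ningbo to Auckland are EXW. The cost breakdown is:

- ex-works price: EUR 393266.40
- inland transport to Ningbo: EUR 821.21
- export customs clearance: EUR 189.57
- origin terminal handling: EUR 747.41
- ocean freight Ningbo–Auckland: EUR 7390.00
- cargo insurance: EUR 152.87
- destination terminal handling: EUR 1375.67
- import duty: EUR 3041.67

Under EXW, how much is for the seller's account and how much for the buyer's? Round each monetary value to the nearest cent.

EXW: the seller makes goods available at their premises; the buyer bears all onward costs.
Seller's account: goods 393266.40 = 393266.40
Buyer's account: inland to port 821.21 + export clearance 189.57 + origin terminal 747.41 + freight 7390.00 + insurance 152.87 + destination terminal 1375.67 + duty 3041.67 = 13718.40

Seller: EUR 393266.40; buyer: EUR 13718.40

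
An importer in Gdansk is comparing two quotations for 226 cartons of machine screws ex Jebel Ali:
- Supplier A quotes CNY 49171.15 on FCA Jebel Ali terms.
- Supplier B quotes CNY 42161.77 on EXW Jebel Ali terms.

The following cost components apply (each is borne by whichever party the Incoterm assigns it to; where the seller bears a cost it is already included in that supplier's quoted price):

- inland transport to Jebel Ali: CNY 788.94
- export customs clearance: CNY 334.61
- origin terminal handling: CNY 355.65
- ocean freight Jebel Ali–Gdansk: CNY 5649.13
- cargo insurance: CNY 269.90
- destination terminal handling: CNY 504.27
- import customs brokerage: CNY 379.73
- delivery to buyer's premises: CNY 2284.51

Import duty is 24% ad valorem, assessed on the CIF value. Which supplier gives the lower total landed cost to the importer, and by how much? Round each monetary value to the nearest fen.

Supplier B is cheaper by CNY 7298.43

Supplier A (FCA):
CIF value = FCA price + origin terminal + freight + insurance = 49171.15 + 355.65 + 5649.13 + 269.90 = 55445.83
Import duty = 55445.83 × 24% = 13307.00
Buyer bears (A): 355.65 + 5649.13 + 269.90 + 504.27 + 379.73 + 2284.51 = 9443.19
Landed cost (A) = invoice 49171.15 + 9443.19 + duty 13307.00 = 71921.34
Supplier B (EXW):
CIF value = EXW price + inland to port + export clearance + origin terminal + freight + insurance = 42161.77 + 788.94 + 334.61 + 355.65 + 5649.13 + 269.90 = 49560.00
Import duty = 49560.00 × 24% = 11894.40
Buyer bears (B): 788.94 + 334.61 + 355.65 + 5649.13 + 269.90 + 504.27 + 379.73 + 2284.51 = 10566.74
Landed cost (B) = invoice 42161.77 + 10566.74 + duty 11894.40 = 64622.91
Difference = |71921.34 − 64622.91| = 7298.43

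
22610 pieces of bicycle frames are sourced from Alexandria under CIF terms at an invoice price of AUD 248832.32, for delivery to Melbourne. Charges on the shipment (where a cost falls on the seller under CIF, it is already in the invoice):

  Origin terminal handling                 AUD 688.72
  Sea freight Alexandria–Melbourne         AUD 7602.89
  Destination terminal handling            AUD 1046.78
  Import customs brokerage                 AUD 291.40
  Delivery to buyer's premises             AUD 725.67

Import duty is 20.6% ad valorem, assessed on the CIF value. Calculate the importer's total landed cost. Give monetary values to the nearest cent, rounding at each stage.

CIF: the seller pays costs through ocean freight and marine insurance to the destination port.
Already in the invoice (seller's account under CIF): origin terminal, freight — exclude.
The CIF price already equals the CIF value: 248832.32
Import duty = 248832.32 × 20.6% = 51259.46
Buyer bears: destination terminal 1046.78 + brokerage 291.40 + delivery 725.67 + duty 51259.46 = 53323.31
Landed cost = invoice 248832.32 + 53323.31 = 302155.63

Total landed cost: AUD 302155.63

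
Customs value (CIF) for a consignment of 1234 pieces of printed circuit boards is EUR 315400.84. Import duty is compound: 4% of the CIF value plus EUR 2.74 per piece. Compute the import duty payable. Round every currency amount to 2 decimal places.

Ad valorem component: 315400.84 × 4% = 12616.03
Specific component: 1234 × 2.74 = 3381.16
Import duty = 12616.03 + 3381.16 = 15997.19

Import duty: EUR 15997.19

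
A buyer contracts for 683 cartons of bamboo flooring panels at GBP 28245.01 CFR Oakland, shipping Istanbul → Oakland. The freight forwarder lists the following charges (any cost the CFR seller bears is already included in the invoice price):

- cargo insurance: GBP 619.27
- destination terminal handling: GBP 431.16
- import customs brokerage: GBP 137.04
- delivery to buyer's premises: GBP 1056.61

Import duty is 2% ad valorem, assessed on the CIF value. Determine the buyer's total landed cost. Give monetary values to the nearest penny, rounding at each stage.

Total landed cost: GBP 31066.38

CFR: the seller pays costs through ocean freight to the destination port, but not insurance.
CIF value = CFR price + insurance = 28245.01 + 619.27 = 28864.28
Import duty = 28864.28 × 2% = 577.29
Buyer bears: insurance 619.27 + destination terminal 431.16 + brokerage 137.04 + delivery 1056.61 + duty 577.29 = 2821.37
Landed cost = invoice 28245.01 + 2821.37 = 31066.38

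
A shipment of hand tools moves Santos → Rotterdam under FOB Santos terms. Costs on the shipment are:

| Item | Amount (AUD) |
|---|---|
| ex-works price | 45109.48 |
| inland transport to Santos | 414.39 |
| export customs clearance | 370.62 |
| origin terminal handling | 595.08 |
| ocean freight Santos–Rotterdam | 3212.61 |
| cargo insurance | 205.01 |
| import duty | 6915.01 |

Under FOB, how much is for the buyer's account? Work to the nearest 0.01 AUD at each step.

FOB: the seller bears costs until goods are on board at the origin port; the buyer bears freight, insurance and all costs thereafter.
Seller's account: goods 45109.48 + inland to port 414.39 + export clearance 370.62 + origin terminal 595.08 = 46489.57
Buyer's account: freight 3212.61 + insurance 205.01 + duty 6915.01 = 10332.63

Buyer's account: AUD 10332.63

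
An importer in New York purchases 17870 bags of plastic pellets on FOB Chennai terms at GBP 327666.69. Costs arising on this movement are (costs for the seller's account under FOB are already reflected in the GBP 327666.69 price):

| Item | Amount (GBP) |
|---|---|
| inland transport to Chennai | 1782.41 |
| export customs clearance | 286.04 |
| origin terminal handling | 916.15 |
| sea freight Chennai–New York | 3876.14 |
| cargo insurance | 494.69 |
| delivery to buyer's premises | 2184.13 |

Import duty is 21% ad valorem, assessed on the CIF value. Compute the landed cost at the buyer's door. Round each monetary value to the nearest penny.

Total landed cost: GBP 403949.53

FOB: the seller bears costs until goods are on board at the origin port; the buyer bears freight, insurance and all costs thereafter.
Already in the invoice (seller's account under FOB): inland to port, export clearance, origin terminal — exclude.
CIF value = FOB price + freight + insurance = 327666.69 + 3876.14 + 494.69 = 332037.52
Import duty = 332037.52 × 21% = 69727.88
Buyer bears: freight 3876.14 + insurance 494.69 + delivery 2184.13 + duty 69727.88 = 76282.84
Landed cost = invoice 327666.69 + 76282.84 = 403949.53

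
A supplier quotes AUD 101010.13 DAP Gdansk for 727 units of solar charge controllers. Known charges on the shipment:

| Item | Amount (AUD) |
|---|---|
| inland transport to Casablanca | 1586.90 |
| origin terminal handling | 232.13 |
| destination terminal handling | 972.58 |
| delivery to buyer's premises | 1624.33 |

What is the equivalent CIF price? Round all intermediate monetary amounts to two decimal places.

CIF price: AUD 98413.22

Not relevant to the conversion: origin terminal, inland to port — on the seller under both DAP and CIF; already in the DAP price and stays in the CIF price.
From DAP to CIF, the seller no longer bears: destination terminal, delivery.
CIF price = 101010.13 − 972.58 − 1624.33 = 98413.22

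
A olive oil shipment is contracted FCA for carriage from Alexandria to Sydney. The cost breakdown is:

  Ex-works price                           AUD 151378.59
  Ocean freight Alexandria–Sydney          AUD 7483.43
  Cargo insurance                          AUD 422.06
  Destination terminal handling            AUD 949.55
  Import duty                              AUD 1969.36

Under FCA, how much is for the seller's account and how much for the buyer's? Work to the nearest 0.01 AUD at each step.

FCA: the seller delivers export-cleared goods to the carrier; the buyer bears costs from that point.
Seller's account: goods 151378.59 = 151378.59
Buyer's account: freight 7483.43 + insurance 422.06 + destination terminal 949.55 + duty 1969.36 = 10824.40

Seller: AUD 151378.59; buyer: AUD 10824.40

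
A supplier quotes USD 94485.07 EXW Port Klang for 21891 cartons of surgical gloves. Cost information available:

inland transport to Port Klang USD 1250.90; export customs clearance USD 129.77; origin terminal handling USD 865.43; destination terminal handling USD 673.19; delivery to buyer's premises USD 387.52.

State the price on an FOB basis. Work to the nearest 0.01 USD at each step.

Not relevant to the conversion: destination terminal, delivery — on the buyer under both terms; not part of either seller's price.
From EXW to FOB, the seller additionally bears: inland to port, export clearance, origin terminal.
FOB price = 94485.07 + 1250.90 + 129.77 + 865.43 = 96731.17

FOB price: USD 96731.17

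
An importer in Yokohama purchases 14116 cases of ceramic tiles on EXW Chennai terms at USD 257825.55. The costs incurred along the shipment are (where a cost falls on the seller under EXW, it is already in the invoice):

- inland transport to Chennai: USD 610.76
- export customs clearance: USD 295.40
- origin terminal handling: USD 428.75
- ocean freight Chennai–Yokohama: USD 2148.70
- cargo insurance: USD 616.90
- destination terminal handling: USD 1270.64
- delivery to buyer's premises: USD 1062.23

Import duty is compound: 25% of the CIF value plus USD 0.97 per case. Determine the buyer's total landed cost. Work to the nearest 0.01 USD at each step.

Total landed cost: USD 343432.97

EXW: the seller makes goods available at their premises; the buyer bears all onward costs.
CIF value = EXW price + inland to port + export clearance + origin terminal + freight + insurance = 257825.55 + 610.76 + 295.40 + 428.75 + 2148.70 + 616.90 = 261926.06
Ad valorem component: 261926.06 × 25% = 65481.52
Specific component: 14116 × 0.97 = 13692.52
Import duty = 65481.52 + 13692.52 = 79174.04
Buyer bears: inland to port 610.76 + export clearance 295.40 + origin terminal 428.75 + freight 2148.70 + insurance 616.90 + destination terminal 1270.64 + delivery 1062.23 + duty 79174.04 = 85607.42
Landed cost = invoice 257825.55 + 85607.42 = 343432.97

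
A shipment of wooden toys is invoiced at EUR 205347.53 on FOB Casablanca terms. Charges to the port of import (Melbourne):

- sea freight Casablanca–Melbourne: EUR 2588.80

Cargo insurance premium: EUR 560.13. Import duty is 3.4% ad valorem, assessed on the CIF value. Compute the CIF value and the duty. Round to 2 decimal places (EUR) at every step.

CIF = FOB price + freight + insurance
CIF = 205347.53 + 2588.80 + 560.13 = 208496.46
Import duty = 208496.46 × 3.4% = 7088.88

CIF value: EUR 208496.46; import duty: EUR 7088.88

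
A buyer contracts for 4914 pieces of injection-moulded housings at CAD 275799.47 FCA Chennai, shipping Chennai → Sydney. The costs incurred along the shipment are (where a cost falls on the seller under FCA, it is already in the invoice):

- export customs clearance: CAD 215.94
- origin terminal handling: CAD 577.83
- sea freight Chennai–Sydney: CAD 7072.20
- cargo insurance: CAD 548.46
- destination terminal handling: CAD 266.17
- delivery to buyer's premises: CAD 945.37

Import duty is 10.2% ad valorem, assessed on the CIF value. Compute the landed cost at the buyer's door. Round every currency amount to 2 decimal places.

FCA: the seller delivers export-cleared goods to the carrier; the buyer bears costs from that point.
Already in the invoice (seller's account under FCA): export clearance — exclude.
CIF value = FCA price + origin terminal + freight + insurance = 275799.47 + 577.83 + 7072.20 + 548.46 = 283997.96
Import duty = 283997.96 × 10.2% = 28967.79
Buyer bears: origin terminal 577.83 + freight 7072.20 + insurance 548.46 + destination terminal 266.17 + delivery 945.37 + duty 28967.79 = 38377.82
Landed cost = invoice 275799.47 + 38377.82 = 314177.29

Total landed cost: CAD 314177.29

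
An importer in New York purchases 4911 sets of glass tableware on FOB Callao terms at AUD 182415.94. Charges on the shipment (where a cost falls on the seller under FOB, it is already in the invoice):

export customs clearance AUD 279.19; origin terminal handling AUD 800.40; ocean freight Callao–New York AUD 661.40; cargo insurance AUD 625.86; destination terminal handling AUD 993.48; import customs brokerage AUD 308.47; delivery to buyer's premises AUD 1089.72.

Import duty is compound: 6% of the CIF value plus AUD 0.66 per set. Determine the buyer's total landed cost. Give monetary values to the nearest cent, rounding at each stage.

FOB: the seller bears costs until goods are on board at the origin port; the buyer bears freight, insurance and all costs thereafter.
Already in the invoice (seller's account under FOB): export clearance, origin terminal — exclude.
CIF value = FOB price + freight + insurance = 182415.94 + 661.40 + 625.86 = 183703.20
Ad valorem component: 183703.20 × 6% = 11022.19
Specific component: 4911 × 0.66 = 3241.26
Import duty = 11022.19 + 3241.26 = 14263.45
Buyer bears: freight 661.40 + insurance 625.86 + destination terminal 993.48 + brokerage 308.47 + delivery 1089.72 + duty 14263.45 = 17942.38
Landed cost = invoice 182415.94 + 17942.38 = 200358.32

Total landed cost: AUD 200358.32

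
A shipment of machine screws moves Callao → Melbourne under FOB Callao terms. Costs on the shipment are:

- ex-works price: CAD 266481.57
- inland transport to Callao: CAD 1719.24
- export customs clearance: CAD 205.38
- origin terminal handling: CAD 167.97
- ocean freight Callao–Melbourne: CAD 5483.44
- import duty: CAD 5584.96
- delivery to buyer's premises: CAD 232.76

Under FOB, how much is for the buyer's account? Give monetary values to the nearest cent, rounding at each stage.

FOB: the seller bears costs until goods are on board at the origin port; the buyer bears freight, insurance and all costs thereafter.
Seller's account: goods 266481.57 + inland to port 1719.24 + export clearance 205.38 + origin terminal 167.97 = 268574.16
Buyer's account: freight 5483.44 + duty 5584.96 + delivery 232.76 = 11301.16

Buyer's account: CAD 11301.16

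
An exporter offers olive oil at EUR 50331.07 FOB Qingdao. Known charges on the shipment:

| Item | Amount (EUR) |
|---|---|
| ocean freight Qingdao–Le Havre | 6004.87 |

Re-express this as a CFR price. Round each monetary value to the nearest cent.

From FOB to CFR, the seller additionally bears: freight.
CFR price = 50331.07 + 6004.87 = 56335.94

CFR price: EUR 56335.94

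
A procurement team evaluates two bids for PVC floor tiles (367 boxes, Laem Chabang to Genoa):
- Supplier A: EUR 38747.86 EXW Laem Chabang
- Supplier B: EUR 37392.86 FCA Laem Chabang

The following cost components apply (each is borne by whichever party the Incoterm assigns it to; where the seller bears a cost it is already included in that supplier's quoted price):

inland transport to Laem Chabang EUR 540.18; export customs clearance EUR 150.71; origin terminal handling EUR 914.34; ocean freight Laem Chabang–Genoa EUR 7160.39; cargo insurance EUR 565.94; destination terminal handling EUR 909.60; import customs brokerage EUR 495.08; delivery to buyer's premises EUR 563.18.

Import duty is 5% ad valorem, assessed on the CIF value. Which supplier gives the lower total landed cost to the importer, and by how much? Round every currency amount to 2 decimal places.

Supplier A (EXW):
CIF value = EXW price + inland to port + export clearance + origin terminal + freight + insurance = 38747.86 + 540.18 + 150.71 + 914.34 + 7160.39 + 565.94 = 48079.42
Import duty = 48079.42 × 5% = 2403.97
Buyer bears (A): 540.18 + 150.71 + 914.34 + 7160.39 + 565.94 + 909.60 + 495.08 + 563.18 = 11299.42
Landed cost (A) = invoice 38747.86 + 11299.42 + duty 2403.97 = 52451.25
Supplier B (FCA):
CIF value = FCA price + origin terminal + freight + insurance = 37392.86 + 914.34 + 7160.39 + 565.94 = 46033.53
Import duty = 46033.53 × 5% = 2301.68
Buyer bears (B): 914.34 + 7160.39 + 565.94 + 909.60 + 495.08 + 563.18 = 10608.53
Landed cost (B) = invoice 37392.86 + 10608.53 + duty 2301.68 = 50303.07
Difference = |52451.25 − 50303.07| = 2148.18

Supplier B is cheaper by EUR 2148.18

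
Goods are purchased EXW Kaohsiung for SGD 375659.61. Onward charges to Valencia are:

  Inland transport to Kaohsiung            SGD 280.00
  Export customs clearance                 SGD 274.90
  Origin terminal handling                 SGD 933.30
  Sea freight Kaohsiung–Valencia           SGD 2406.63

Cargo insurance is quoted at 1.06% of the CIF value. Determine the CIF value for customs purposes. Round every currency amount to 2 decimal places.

Let C be the CIF value. C = EXW price + pre-shipment costs + freight + 1.06% × C
C − 1.06% × C = 375659.61 + 280.00 + 274.90 + 933.30 + 2406.63
0.9894 × C = 379554.44
C = 379554.44 / 0.9894 = 383620.82
Insurance premium = 1.06% × 383620.82 = 4066.38

CIF value: SGD 383620.82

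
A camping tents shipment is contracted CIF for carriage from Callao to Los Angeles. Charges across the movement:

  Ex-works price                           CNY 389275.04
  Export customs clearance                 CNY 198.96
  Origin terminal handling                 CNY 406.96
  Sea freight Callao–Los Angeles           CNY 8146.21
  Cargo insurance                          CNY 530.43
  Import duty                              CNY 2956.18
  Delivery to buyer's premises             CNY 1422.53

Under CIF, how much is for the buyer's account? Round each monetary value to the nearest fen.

Buyer's account: CNY 4378.71

CIF: the seller pays costs through ocean freight and marine insurance to the destination port.
Seller's account: goods 389275.04 + export clearance 198.96 + origin terminal 406.96 + freight 8146.21 + insurance 530.43 = 398557.60
Buyer's account: duty 2956.18 + delivery 1422.53 = 4378.71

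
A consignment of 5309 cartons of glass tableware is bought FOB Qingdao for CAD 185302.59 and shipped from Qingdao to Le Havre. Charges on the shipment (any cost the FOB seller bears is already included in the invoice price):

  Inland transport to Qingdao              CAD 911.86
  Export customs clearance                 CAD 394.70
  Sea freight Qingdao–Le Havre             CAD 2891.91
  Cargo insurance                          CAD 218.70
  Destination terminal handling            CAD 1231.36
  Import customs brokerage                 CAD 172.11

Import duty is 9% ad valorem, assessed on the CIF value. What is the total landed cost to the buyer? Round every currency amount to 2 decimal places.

Total landed cost: CAD 206773.86

FOB: the seller bears costs until goods are on board at the origin port; the buyer bears freight, insurance and all costs thereafter.
Already in the invoice (seller's account under FOB): inland to port, export clearance — exclude.
CIF value = FOB price + freight + insurance = 185302.59 + 2891.91 + 218.70 = 188413.20
Import duty = 188413.20 × 9% = 16957.19
Buyer bears: freight 2891.91 + insurance 218.70 + destination terminal 1231.36 + brokerage 172.11 + duty 16957.19 = 21471.27
Landed cost = invoice 185302.59 + 21471.27 = 206773.86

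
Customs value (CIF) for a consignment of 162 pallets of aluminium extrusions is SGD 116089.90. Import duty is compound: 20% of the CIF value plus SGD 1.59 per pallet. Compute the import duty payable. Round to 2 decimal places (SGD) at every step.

Import duty: SGD 23475.56

Ad valorem component: 116089.90 × 20% = 23217.98
Specific component: 162 × 1.59 = 257.58
Import duty = 23217.98 + 257.58 = 23475.56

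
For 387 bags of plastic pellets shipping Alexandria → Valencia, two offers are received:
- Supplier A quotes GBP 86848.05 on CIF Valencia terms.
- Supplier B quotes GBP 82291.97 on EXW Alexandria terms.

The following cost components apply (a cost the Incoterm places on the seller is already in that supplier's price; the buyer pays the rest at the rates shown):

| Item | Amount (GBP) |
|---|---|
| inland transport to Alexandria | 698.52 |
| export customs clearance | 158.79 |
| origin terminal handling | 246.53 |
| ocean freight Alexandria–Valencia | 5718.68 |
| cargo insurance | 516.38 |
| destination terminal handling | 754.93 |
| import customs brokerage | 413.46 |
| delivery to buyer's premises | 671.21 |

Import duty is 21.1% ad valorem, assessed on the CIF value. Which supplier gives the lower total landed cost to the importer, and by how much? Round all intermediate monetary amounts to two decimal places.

Supplier A (CIF):
The CIF price already equals the CIF value: 86848.05
Import duty = 86848.05 × 21.1% = 18324.94
Buyer bears (A): 754.93 + 413.46 + 671.21 = 1839.60
Landed cost (A) = invoice 86848.05 + 1839.60 + duty 18324.94 = 107012.59
Supplier B (EXW):
CIF value = EXW price + inland to port + export clearance + origin terminal + freight + insurance = 82291.97 + 698.52 + 158.79 + 246.53 + 5718.68 + 516.38 = 89630.87
Import duty = 89630.87 × 21.1% = 18912.11
Buyer bears (B): 698.52 + 158.79 + 246.53 + 5718.68 + 516.38 + 754.93 + 413.46 + 671.21 = 9178.50
Landed cost (B) = invoice 82291.97 + 9178.50 + duty 18912.11 = 110382.58
Difference = |107012.59 − 110382.58| = 3369.99

Supplier A is cheaper by GBP 3369.99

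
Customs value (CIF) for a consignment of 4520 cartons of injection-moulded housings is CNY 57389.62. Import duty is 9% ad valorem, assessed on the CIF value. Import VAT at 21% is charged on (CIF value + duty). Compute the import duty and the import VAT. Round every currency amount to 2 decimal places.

Import duty: CNY 5165.07; import VAT: CNY 13136.48

Import duty = 57389.62 × 9% = 5165.07
VAT base = CIF + duty = 57389.62 + 5165.07 = 62554.69
Import VAT = 62554.69 × 21% = 13136.48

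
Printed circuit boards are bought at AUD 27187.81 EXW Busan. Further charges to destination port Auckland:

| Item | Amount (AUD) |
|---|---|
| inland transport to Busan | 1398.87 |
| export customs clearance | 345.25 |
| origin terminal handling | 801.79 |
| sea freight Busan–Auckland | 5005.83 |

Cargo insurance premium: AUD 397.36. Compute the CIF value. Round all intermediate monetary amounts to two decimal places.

CIF = EXW price + pre-shipment costs + freight + insurance
CIF = 27187.81 + 1398.87 + 345.25 + 801.79 + 5005.83 + 397.36 = 35136.91

CIF value: AUD 35136.91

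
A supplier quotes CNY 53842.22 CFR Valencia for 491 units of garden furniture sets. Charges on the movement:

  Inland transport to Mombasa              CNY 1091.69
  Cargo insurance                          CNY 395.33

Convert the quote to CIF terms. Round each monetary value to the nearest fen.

Not relevant to the conversion: inland to port — on the seller under both CFR and CIF; already in the CFR price and stays in the CIF price.
From CFR to CIF, the seller additionally bears: insurance.
CIF price = 53842.22 + 395.33 = 54237.55

CIF price: CNY 54237.55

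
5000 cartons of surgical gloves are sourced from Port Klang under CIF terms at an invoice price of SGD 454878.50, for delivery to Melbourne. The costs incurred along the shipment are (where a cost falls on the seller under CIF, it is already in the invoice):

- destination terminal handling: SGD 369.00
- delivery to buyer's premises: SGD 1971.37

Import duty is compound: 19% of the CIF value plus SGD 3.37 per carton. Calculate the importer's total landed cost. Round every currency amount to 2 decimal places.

Total landed cost: SGD 560495.79

CIF: the seller pays costs through ocean freight and marine insurance to the destination port.
The CIF price already equals the CIF value: 454878.50
Ad valorem component: 454878.50 × 19% = 86426.92
Specific component: 5000 × 3.37 = 16850.00
Import duty = 86426.92 + 16850.00 = 103276.92
Buyer bears: destination terminal 369.00 + delivery 1971.37 + duty 103276.92 = 105617.29
Landed cost = invoice 454878.50 + 105617.29 = 560495.79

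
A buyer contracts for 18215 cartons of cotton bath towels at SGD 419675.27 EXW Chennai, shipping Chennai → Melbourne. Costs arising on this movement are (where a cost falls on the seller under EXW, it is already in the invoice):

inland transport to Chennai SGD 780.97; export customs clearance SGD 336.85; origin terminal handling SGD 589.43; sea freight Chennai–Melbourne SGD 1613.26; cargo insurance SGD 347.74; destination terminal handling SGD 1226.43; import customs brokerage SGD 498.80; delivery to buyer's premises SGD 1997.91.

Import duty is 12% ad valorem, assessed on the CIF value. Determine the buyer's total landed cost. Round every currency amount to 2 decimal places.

Total landed cost: SGD 477867.88

EXW: the seller makes goods available at their premises; the buyer bears all onward costs.
CIF value = EXW price + inland to port + export clearance + origin terminal + freight + insurance = 419675.27 + 780.97 + 336.85 + 589.43 + 1613.26 + 347.74 = 423343.52
Import duty = 423343.52 × 12% = 50801.22
Buyer bears: inland to port 780.97 + export clearance 336.85 + origin terminal 589.43 + freight 1613.26 + insurance 347.74 + destination terminal 1226.43 + brokerage 498.80 + delivery 1997.91 + duty 50801.22 = 58192.61
Landed cost = invoice 419675.27 + 58192.61 = 477867.88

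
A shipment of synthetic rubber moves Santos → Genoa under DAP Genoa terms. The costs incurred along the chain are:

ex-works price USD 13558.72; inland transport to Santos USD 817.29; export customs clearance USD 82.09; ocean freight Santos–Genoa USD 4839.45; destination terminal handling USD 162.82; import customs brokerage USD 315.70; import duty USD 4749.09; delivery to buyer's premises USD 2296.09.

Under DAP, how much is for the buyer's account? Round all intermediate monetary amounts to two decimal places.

Buyer's account: USD 5064.79

DAP: the seller bears all costs to the named destination except import duty and clearance.
Seller's account: goods 13558.72 + inland to port 817.29 + export clearance 82.09 + freight 4839.45 + destination terminal 162.82 + delivery 2296.09 = 21756.46
Buyer's account: brokerage 315.70 + duty 4749.09 = 5064.79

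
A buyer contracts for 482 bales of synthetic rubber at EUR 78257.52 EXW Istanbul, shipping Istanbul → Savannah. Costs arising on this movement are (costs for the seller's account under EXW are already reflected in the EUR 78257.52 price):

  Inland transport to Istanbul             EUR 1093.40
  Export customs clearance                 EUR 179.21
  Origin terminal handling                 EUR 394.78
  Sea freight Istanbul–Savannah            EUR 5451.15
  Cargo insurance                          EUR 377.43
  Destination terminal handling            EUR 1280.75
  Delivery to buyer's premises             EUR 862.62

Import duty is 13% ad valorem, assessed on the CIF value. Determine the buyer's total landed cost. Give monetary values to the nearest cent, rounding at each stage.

Total landed cost: EUR 99044.81

EXW: the seller makes goods available at their premises; the buyer bears all onward costs.
CIF value = EXW price + inland to port + export clearance + origin terminal + freight + insurance = 78257.52 + 1093.40 + 179.21 + 394.78 + 5451.15 + 377.43 = 85753.49
Import duty = 85753.49 × 13% = 11147.95
Buyer bears: inland to port 1093.40 + export clearance 179.21 + origin terminal 394.78 + freight 5451.15 + insurance 377.43 + destination terminal 1280.75 + delivery 862.62 + duty 11147.95 = 20787.29
Landed cost = invoice 78257.52 + 20787.29 = 99044.81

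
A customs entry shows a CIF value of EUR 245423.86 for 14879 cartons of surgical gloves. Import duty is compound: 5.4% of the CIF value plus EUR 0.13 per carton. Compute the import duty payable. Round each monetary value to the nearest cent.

Ad valorem component: 245423.86 × 5.4% = 13252.89
Specific component: 14879 × 0.13 = 1934.27
Import duty = 13252.89 + 1934.27 = 15187.16

Import duty: EUR 15187.16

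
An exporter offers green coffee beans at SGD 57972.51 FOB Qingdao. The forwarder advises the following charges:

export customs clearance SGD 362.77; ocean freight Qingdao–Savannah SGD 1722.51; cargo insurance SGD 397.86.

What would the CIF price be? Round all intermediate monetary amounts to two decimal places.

Not relevant to the conversion: export clearance — on the seller under both FOB and CIF; already in the FOB price and stays in the CIF price.
From FOB to CIF, the seller additionally bears: freight, insurance.
CIF price = 57972.51 + 1722.51 + 397.86 = 60092.88

CIF price: SGD 60092.88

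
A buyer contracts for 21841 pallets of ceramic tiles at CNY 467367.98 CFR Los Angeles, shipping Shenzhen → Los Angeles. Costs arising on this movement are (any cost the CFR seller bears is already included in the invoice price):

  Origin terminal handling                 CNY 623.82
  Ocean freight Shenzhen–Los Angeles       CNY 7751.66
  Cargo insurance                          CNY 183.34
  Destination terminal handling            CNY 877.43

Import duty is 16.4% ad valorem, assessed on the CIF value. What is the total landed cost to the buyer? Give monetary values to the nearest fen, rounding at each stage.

Total landed cost: CNY 545107.17

CFR: the seller pays costs through ocean freight to the destination port, but not insurance.
Already in the invoice (seller's account under CFR): origin terminal, freight — exclude.
CIF value = CFR price + insurance = 467367.98 + 183.34 = 467551.32
Import duty = 467551.32 × 16.4% = 76678.42
Buyer bears: insurance 183.34 + destination terminal 877.43 + duty 76678.42 = 77739.19
Landed cost = invoice 467367.98 + 77739.19 = 545107.17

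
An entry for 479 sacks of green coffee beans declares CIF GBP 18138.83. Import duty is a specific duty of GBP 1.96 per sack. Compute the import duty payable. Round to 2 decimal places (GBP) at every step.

Import duty = 479 × 1.96 = 938.84

Import duty: GBP 938.84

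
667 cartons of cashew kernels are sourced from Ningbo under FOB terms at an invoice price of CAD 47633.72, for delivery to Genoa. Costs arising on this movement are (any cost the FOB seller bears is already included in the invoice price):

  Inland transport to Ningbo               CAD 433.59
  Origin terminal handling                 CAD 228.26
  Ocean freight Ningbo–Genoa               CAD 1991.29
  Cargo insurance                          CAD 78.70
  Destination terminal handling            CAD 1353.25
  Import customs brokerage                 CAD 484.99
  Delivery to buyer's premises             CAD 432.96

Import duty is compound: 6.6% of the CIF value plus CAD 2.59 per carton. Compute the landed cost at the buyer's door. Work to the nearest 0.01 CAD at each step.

FOB: the seller bears costs until goods are on board at the origin port; the buyer bears freight, insurance and all costs thereafter.
Already in the invoice (seller's account under FOB): inland to port, origin terminal — exclude.
CIF value = FOB price + freight + insurance = 47633.72 + 1991.29 + 78.70 = 49703.71
Ad valorem component: 49703.71 × 6.6% = 3280.44
Specific component: 667 × 2.59 = 1727.53
Import duty = 3280.44 + 1727.53 = 5007.97
Buyer bears: freight 1991.29 + insurance 78.70 + destination terminal 1353.25 + brokerage 484.99 + delivery 432.96 + duty 5007.97 = 9349.16
Landed cost = invoice 47633.72 + 9349.16 = 56982.88

Total landed cost: CAD 56982.88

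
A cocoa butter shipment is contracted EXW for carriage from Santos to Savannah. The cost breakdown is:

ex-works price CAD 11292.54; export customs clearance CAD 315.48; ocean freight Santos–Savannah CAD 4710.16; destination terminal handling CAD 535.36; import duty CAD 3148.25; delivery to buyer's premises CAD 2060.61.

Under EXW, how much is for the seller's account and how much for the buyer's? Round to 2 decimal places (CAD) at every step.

EXW: the seller makes goods available at their premises; the buyer bears all onward costs.
Seller's account: goods 11292.54 = 11292.54
Buyer's account: export clearance 315.48 + freight 4710.16 + destination terminal 535.36 + duty 3148.25 + delivery 2060.61 = 10769.86

Seller: CAD 11292.54; buyer: CAD 10769.86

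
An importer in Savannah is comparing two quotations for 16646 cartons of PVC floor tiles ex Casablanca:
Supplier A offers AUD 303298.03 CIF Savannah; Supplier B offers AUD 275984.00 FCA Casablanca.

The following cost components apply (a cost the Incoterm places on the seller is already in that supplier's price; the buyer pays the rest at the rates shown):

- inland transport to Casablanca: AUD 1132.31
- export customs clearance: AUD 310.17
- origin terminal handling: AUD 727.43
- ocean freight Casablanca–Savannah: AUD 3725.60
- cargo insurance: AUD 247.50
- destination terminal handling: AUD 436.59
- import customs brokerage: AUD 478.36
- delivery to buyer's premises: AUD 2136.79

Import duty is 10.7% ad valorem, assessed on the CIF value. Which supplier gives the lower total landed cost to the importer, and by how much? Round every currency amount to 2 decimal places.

Supplier A (CIF):
The CIF price already equals the CIF value: 303298.03
Import duty = 303298.03 × 10.7% = 32452.89
Buyer bears (A): 436.59 + 478.36 + 2136.79 = 3051.74
Landed cost (A) = invoice 303298.03 + 3051.74 + duty 32452.89 = 338802.66
Supplier B (FCA):
CIF value = FCA price + origin terminal + freight + insurance = 275984.00 + 727.43 + 3725.60 + 247.50 = 280684.53
Import duty = 280684.53 × 10.7% = 30033.24
Buyer bears (B): 727.43 + 3725.60 + 247.50 + 436.59 + 478.36 + 2136.79 = 7752.27
Landed cost (B) = invoice 275984.00 + 7752.27 + duty 30033.24 = 313769.51
Difference = |338802.66 − 313769.51| = 25033.15

Supplier B is cheaper by AUD 25033.15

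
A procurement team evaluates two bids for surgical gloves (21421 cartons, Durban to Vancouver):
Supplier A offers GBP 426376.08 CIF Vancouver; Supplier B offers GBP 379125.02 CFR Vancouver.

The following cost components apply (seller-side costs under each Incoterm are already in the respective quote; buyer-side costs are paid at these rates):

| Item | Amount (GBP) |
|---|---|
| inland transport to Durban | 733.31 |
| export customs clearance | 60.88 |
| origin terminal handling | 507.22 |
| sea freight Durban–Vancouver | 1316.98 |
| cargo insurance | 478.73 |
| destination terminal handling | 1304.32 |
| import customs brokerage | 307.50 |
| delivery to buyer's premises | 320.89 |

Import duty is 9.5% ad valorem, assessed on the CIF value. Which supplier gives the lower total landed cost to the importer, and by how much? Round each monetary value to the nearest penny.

Supplier A (CIF):
The CIF price already equals the CIF value: 426376.08
Import duty = 426376.08 × 9.5% = 40505.73
Buyer bears (A): 1304.32 + 307.50 + 320.89 = 1932.71
Landed cost (A) = invoice 426376.08 + 1932.71 + duty 40505.73 = 468814.52
Supplier B (CFR):
CIF value = CFR price + insurance = 379125.02 + 478.73 = 379603.75
Import duty = 379603.75 × 9.5% = 36062.36
Buyer bears (B): 478.73 + 1304.32 + 307.50 + 320.89 = 2411.44
Landed cost (B) = invoice 379125.02 + 2411.44 + duty 36062.36 = 417598.82
Difference = |468814.52 − 417598.82| = 51215.70

Supplier B is cheaper by GBP 51215.70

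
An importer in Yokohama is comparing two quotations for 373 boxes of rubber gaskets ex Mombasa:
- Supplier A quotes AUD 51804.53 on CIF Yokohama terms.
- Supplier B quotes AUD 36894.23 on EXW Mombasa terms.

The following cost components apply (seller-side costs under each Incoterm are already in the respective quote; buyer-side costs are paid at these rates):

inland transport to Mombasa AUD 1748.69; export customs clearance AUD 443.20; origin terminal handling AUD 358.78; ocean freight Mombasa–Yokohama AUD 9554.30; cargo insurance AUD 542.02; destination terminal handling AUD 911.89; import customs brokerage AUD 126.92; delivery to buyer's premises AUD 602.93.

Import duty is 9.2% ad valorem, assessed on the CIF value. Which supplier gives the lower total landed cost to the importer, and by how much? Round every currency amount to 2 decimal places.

Supplier B is cheaper by AUD 2471.54

Supplier A (CIF):
The CIF price already equals the CIF value: 51804.53
Import duty = 51804.53 × 9.2% = 4766.02
Buyer bears (A): 911.89 + 126.92 + 602.93 = 1641.74
Landed cost (A) = invoice 51804.53 + 1641.74 + duty 4766.02 = 58212.29
Supplier B (EXW):
CIF value = EXW price + inland to port + export clearance + origin terminal + freight + insurance = 36894.23 + 1748.69 + 443.20 + 358.78 + 9554.30 + 542.02 = 49541.22
Import duty = 49541.22 × 9.2% = 4557.79
Buyer bears (B): 1748.69 + 443.20 + 358.78 + 9554.30 + 542.02 + 911.89 + 126.92 + 602.93 = 14288.73
Landed cost (B) = invoice 36894.23 + 14288.73 + duty 4557.79 = 55740.75
Difference = |58212.29 − 55740.75| = 2471.54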